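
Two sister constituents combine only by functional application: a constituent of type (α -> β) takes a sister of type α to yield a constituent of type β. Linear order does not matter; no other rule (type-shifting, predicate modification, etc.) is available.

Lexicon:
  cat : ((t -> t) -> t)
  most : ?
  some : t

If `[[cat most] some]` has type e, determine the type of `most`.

For [[cat most] some] to have type e with some of type t, [cat most] must be the function: [cat most] : (t -> e).
For [cat most] to have type (t -> e) with cat of type ((t -> t) -> t), most must be the function: most : (((t -> t) -> t) -> (t -> e)).

(((t -> t) -> t) -> (t -> e))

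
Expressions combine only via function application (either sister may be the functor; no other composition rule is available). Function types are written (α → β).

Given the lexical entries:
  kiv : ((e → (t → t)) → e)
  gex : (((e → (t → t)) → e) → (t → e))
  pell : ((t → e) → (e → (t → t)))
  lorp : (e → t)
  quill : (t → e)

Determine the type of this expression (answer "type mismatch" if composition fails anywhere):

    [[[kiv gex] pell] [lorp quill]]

[kiv gex]: functor gex : (((e → (t → t)) → e) → (t → e)), argument kiv : ((e → (t → t)) → e); result (t → e).
[[kiv gex] pell]: functor pell : ((t → e) → (e → (t → t))), argument [kiv gex] : (t → e); result (e → (t → t)).
At [lorp quill]: neither (e → t) nor (t → e) can take the other as argument; the node is ill-typed.

type mismatch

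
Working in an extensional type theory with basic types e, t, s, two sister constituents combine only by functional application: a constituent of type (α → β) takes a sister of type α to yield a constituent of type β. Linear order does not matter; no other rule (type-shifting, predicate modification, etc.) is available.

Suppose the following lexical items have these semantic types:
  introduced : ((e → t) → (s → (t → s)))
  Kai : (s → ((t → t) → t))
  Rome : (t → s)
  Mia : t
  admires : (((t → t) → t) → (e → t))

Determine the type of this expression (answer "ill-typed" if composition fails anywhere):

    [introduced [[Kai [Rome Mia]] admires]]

(s → (t → s))

[Rome Mia] — Rome of type (t → s) combines with Mia of type t: type s.
[Kai [Rome Mia]] — Kai of type (s → ((t → t) → t)) combines with [Rome Mia] of type s: type ((t → t) → t).
[[Kai [Rome Mia]] admires] — admires of type (((t → t) → t) → (e → t)) combines with [Kai [Rome Mia]] of type ((t → t) → t): type (e → t).
[introduced [[Kai [Rome Mia]] admires]] — introduced of type ((e → t) → (s → (t → s))) combines with [[Kai [Rome Mia]] admires] of type (e → t): type (s → (t → s)).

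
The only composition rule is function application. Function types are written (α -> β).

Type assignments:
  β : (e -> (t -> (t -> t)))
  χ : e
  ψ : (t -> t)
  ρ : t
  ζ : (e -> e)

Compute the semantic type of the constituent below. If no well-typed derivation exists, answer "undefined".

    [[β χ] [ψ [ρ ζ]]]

undefined

[β χ]: functor β : (e -> (t -> (t -> t))), argument χ : e; result (t -> (t -> t)).
[ρ ζ]: t with (e -> e) — neither is a function whose domain matches the other; composition fails here.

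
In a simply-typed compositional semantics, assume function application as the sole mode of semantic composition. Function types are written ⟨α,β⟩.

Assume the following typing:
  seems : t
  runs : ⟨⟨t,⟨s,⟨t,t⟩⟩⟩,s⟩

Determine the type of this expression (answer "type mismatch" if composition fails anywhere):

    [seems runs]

[seems runs]: t and ⟨⟨t,⟨s,⟨t,t⟩⟩⟩,s⟩ cannot combine by function application — type clash.

type mismatch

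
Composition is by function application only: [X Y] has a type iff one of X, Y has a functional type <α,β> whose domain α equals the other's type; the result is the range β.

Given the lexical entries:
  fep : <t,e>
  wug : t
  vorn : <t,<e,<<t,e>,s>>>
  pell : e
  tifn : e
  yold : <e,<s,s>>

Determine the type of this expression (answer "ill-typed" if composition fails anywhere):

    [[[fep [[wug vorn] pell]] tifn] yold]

ill-typed

[wug vorn] — vorn of type <t,<e,<<t,e>,s>>> combines with wug of type t: type <e,<<t,e>,s>>.
[[wug vorn] pell] — [wug vorn] of type <e,<<t,e>,s>> combines with pell of type e: type <<t,e>,s>.
[fep [[wug vorn] pell]] — [[wug vorn] pell] of type <<t,e>,s> combines with fep of type <t,e>: type s.
[[fep [[wug vorn] pell]] tifn]: s with e — neither is a function whose domain matches the other; composition fails here.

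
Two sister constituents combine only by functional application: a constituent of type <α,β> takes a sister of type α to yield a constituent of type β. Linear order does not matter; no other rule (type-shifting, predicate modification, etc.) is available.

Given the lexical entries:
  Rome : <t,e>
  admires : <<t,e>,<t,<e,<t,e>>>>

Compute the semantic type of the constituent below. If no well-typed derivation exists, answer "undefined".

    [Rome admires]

<t,<e,<t,e>>>

At [Rome admires], admires : <<t,e>,<t,<e,<t,e>>>> takes Rome : <t,e>, giving <t,<e,<t,e>>>.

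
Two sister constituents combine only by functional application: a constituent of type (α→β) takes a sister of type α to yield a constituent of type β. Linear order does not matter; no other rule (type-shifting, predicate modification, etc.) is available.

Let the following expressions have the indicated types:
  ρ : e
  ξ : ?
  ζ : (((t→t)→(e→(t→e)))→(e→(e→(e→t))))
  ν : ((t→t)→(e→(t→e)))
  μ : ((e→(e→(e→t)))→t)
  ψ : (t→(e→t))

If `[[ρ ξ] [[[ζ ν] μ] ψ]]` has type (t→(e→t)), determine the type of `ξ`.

(e→((e→t)→(t→(e→t))))

For [[ρ ξ] [[[ζ ν] μ] ψ]] to have type (t→(e→t)) with [[[ζ ν] μ] ψ] of type (e→t), [ρ ξ] must be the function: [ρ ξ] : ((e→t)→(t→(e→t))).
For [ρ ξ] to have type ((e→t)→(t→(e→t))) with ρ of type e, ξ must be the function: ξ : (e→((e→t)→(t→(e→t)))).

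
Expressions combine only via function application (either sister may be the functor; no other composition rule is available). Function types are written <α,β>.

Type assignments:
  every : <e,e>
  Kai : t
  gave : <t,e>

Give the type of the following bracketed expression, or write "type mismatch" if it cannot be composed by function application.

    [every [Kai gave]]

e

[Kai gave]: functor gave : <t,e>, argument Kai : t; result e.
[every [Kai gave]]: functor every : <e,e>, argument [Kai gave] : e; result e.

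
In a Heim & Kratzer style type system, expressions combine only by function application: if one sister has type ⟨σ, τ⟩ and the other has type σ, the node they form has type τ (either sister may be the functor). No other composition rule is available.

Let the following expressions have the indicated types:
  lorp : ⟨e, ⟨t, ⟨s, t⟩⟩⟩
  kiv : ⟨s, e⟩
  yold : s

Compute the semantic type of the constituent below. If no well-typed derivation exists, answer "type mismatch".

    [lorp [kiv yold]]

[kiv yold] — kiv of type ⟨s, e⟩ combines with yold of type s: type e.
[lorp [kiv yold]] — lorp of type ⟨e, ⟨t, ⟨s, t⟩⟩⟩ combines with [kiv yold] of type e: type ⟨t, ⟨s, t⟩⟩.

⟨t, ⟨s, t⟩⟩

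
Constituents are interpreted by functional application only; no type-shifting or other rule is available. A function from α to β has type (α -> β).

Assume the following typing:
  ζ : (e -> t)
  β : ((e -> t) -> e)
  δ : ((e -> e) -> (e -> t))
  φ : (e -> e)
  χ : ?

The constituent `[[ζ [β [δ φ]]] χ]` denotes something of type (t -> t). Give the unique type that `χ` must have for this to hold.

[[ζ [β [δ φ]]] χ] is required to be (t -> t). [ζ [β [δ φ]]] : t cannot yield (t -> t) as functor, so χ : (t -> (t -> t)).

(t -> (t -> t))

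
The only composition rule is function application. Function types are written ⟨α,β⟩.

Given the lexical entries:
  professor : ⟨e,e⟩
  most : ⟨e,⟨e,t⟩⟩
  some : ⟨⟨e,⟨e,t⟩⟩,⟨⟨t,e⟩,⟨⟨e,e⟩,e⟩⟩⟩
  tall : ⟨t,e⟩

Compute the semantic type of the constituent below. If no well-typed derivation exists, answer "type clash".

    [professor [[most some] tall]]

At [most some], some : ⟨⟨e,⟨e,t⟩⟩,⟨⟨t,e⟩,⟨⟨e,e⟩,e⟩⟩⟩ takes most : ⟨e,⟨e,t⟩⟩, giving ⟨⟨t,e⟩,⟨⟨e,e⟩,e⟩⟩.
At [[most some] tall], [most some] : ⟨⟨t,e⟩,⟨⟨e,e⟩,e⟩⟩ takes tall : ⟨t,e⟩, giving ⟨⟨e,e⟩,e⟩.
At [professor [[most some] tall]], [[most some] tall] : ⟨⟨e,e⟩,e⟩ takes professor : ⟨e,e⟩, giving e.

e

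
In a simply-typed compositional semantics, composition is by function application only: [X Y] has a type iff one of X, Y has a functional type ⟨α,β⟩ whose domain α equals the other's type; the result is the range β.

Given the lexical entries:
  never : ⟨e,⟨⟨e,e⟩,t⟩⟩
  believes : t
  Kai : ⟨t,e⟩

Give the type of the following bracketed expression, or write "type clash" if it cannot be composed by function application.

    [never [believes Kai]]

[believes Kai]: Kai is ⟨t,e⟩, believes is t; result e.
[never [believes Kai]]: never is ⟨e,⟨⟨e,e⟩,t⟩⟩, [believes Kai] is e; result ⟨⟨e,e⟩,t⟩.

⟨⟨e,e⟩,t⟩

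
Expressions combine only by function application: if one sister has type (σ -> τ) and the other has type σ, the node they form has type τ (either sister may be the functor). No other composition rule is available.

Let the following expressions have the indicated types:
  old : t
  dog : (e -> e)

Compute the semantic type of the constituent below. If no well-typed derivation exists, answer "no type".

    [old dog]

no type

At [old dog]: neither t nor (e -> e) can take the other as argument; the node is ill-typed.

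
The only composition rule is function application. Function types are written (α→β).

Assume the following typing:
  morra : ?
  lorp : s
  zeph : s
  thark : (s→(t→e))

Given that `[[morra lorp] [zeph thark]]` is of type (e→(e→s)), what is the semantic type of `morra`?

(s→((t→e)→(e→(e→s))))

[[morra lorp] [zeph thark]] must have type (e→(e→s)). The sister [zeph thark] has type (t→e); that is not a function onto (e→(e→s)), so [morra lorp] must be the functor, of type ((t→e)→(e→(e→s))).
[morra lorp] must have type ((t→e)→(e→(e→s))). The sister lorp has type s; that is not a function onto ((t→e)→(e→(e→s))), so morra must be the functor, of type (s→((t→e)→(e→(e→s)))).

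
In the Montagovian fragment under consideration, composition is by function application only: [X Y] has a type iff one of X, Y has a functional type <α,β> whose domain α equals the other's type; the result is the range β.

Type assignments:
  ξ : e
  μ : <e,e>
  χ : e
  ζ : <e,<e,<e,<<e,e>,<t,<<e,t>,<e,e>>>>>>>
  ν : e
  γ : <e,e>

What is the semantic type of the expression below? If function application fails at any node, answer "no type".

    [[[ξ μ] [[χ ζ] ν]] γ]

<t,<<e,t>,<e,e>>>

At [ξ μ], μ : <e,e> takes ξ : e, giving e.
At [χ ζ], ζ : <e,<e,<e,<<e,e>,<t,<<e,t>,<e,e>>>>>>> takes χ : e, giving <e,<e,<<e,e>,<t,<<e,t>,<e,e>>>>>>.
At [[χ ζ] ν], [χ ζ] : <e,<e,<<e,e>,<t,<<e,t>,<e,e>>>>>> takes ν : e, giving <e,<<e,e>,<t,<<e,t>,<e,e>>>>>.
At [[ξ μ] [[χ ζ] ν]], [[χ ζ] ν] : <e,<<e,e>,<t,<<e,t>,<e,e>>>>> takes [ξ μ] : e, giving <<e,e>,<t,<<e,t>,<e,e>>>>.
At [[[ξ μ] [[χ ζ] ν]] γ], [[ξ μ] [[χ ζ] ν]] : <<e,e>,<t,<<e,t>,<e,e>>>> takes γ : <e,e>, giving <t,<<e,t>,<e,e>>>.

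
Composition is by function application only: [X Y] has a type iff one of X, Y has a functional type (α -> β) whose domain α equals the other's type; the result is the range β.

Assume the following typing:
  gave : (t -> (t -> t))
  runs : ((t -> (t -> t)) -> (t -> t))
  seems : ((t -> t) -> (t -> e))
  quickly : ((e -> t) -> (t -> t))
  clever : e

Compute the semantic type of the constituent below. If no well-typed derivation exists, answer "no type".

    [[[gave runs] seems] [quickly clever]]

[gave runs] — runs of type ((t -> (t -> t)) -> (t -> t)) combines with gave of type (t -> (t -> t)): type (t -> t).
[[gave runs] seems] — seems of type ((t -> t) -> (t -> e)) combines with [gave runs] of type (t -> t): type (t -> e).
[quickly clever]: ((e -> t) -> (t -> t)) with e — neither is a function whose domain matches the other; composition fails here.

no type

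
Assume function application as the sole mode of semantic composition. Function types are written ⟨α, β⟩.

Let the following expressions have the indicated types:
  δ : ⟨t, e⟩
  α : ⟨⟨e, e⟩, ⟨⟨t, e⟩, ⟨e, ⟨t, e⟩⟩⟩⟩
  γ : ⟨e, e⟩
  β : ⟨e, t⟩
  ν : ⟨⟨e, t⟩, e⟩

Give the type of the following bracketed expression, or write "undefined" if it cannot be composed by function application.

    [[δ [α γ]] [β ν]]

[α γ]: functor α : ⟨⟨e, e⟩, ⟨⟨t, e⟩, ⟨e, ⟨t, e⟩⟩⟩⟩, argument γ : ⟨e, e⟩; result ⟨⟨t, e⟩, ⟨e, ⟨t, e⟩⟩⟩.
[δ [α γ]]: functor [α γ] : ⟨⟨t, e⟩, ⟨e, ⟨t, e⟩⟩⟩, argument δ : ⟨t, e⟩; result ⟨e, ⟨t, e⟩⟩.
[β ν]: functor ν : ⟨⟨e, t⟩, e⟩, argument β : ⟨e, t⟩; result e.
[[δ [α γ]] [β ν]]: functor [δ [α γ]] : ⟨e, ⟨t, e⟩⟩, argument [β ν] : e; result ⟨t, e⟩.

⟨t, e⟩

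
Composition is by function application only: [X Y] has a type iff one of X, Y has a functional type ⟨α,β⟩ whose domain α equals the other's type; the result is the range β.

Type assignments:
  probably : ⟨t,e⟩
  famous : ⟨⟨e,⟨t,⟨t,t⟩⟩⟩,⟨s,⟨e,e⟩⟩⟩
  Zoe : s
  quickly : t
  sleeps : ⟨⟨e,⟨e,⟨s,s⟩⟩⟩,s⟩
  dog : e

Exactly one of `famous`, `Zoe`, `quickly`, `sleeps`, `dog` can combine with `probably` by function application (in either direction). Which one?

quickly

famous : ⟨⟨e,⟨t,⟨t,t⟩⟩⟩,⟨s,⟨e,e⟩⟩⟩ — probably needs t; famous needs ⟨e,⟨t,⟨t,t⟩⟩⟩; neither fits.
Zoe : s — probably needs t; Zoe needs nothing (atomic); neither fits.
quickly — combines: probably : ⟨t,e⟩ takes quickly : t as argument, giving e.
sleeps : ⟨⟨e,⟨e,⟨s,s⟩⟩⟩,s⟩ — probably needs t; sleeps needs ⟨e,⟨e,⟨s,s⟩⟩⟩; neither fits.
dog : e — probably needs t; dog needs nothing (atomic); neither fits.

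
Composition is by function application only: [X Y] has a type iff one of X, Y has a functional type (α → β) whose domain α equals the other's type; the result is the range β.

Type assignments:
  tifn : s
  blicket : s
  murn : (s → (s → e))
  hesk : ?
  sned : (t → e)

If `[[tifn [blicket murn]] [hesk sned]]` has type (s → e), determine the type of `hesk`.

((t → e) → (e → (s → e)))

At [[tifn [blicket murn]] [hesk sned]] (required: (s → e)): [tifn [blicket murn]] is e, which is not a function with range (s → e); hence [hesk sned] is the functor — type (e → (s → e)).
At [hesk sned] (required: (e → (s → e))): sned is (t → e), which is not a function with range (e → (s → e)); hence hesk is the functor — type ((t → e) → (e → (s → e))).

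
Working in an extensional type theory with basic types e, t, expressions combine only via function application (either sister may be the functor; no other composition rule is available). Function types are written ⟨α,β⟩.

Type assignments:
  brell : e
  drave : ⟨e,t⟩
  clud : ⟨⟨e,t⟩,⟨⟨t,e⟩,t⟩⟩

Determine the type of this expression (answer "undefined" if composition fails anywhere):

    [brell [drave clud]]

undefined

[drave clud] — clud of type ⟨⟨e,t⟩,⟨⟨t,e⟩,t⟩⟩ combines with drave of type ⟨e,t⟩: type ⟨⟨t,e⟩,t⟩.
[brell [drave clud]]: e with ⟨⟨t,e⟩,t⟩ — neither is a function whose domain matches the other; composition fails here.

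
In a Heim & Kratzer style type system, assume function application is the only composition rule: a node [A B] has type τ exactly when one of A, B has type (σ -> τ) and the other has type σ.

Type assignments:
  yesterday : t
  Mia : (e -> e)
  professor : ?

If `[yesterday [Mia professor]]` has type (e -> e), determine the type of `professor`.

((e -> e) -> (t -> (e -> e)))

For [yesterday [Mia professor]] to have type (e -> e) with yesterday of type t, [Mia professor] must be the function: [Mia professor] : (t -> (e -> e)).
For [Mia professor] to have type (t -> (e -> e)) with Mia of type (e -> e), professor must be the function: professor : ((e -> e) -> (t -> (e -> e))).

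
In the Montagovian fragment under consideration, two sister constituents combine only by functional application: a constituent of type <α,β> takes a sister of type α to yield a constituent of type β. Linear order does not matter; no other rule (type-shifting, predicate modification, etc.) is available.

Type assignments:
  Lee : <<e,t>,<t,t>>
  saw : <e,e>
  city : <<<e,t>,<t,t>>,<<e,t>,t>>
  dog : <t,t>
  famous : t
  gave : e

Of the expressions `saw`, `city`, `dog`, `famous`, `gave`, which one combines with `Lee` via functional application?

saw : <e,e> — neither side's domain matches the other.
city — combines: city : <<<e,t>,<t,t>>,<<e,t>,t>> takes Lee : <<e,t>,<t,t>> as argument, giving <<e,t>,t>.
dog : <t,t> — neither side's domain matches the other.
famous : t — neither side's domain matches the other.
gave : e — neither side's domain matches the other.

city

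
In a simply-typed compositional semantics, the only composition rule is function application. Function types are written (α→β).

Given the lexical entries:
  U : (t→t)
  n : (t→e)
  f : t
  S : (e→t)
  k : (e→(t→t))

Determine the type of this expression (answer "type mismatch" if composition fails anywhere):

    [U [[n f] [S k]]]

type mismatch

[n f]: (t→e) applied to t yields e.
[S k]: (e→t) with (e→(t→t)) — neither is a function whose domain matches the other; composition fails here.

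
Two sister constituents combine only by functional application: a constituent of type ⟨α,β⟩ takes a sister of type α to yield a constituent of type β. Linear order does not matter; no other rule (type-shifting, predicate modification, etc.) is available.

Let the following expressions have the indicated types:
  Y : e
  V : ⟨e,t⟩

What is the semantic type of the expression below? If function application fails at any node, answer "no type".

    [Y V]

t

[Y V]: V is ⟨e,t⟩, Y is e; result t.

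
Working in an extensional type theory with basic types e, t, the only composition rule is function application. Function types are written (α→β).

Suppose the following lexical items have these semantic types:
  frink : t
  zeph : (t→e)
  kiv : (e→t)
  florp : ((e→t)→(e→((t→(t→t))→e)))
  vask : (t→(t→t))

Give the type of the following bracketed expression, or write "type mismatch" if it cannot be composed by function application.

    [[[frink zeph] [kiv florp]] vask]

[frink zeph]: zeph is (t→e), frink is t; result e.
[kiv florp]: florp is ((e→t)→(e→((t→(t→t))→e))), kiv is (e→t); result (e→((t→(t→t))→e)).
[[frink zeph] [kiv florp]]: [kiv florp] is (e→((t→(t→t))→e)), [frink zeph] is e; result ((t→(t→t))→e).
[[[frink zeph] [kiv florp]] vask]: [[frink zeph] [kiv florp]] is ((t→(t→t))→e), vask is (t→(t→t)); result e.

e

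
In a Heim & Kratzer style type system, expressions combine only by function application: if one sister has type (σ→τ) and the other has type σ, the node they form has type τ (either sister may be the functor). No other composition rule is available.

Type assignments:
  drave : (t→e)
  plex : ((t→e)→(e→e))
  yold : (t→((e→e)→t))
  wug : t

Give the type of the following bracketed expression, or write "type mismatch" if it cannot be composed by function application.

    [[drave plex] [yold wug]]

t

[drave plex]: plex is ((t→e)→(e→e)), drave is (t→e); result (e→e).
[yold wug]: yold is (t→((e→e)→t)), wug is t; result ((e→e)→t).
[[drave plex] [yold wug]]: [yold wug] is ((e→e)→t), [drave plex] is (e→e); result t.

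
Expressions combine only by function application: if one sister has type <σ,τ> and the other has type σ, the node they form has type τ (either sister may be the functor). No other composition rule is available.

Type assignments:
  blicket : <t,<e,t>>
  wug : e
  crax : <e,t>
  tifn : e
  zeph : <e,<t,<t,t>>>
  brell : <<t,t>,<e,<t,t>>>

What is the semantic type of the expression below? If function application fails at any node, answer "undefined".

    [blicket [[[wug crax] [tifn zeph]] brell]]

At [wug crax], crax : <e,t> takes wug : e, giving t.
At [tifn zeph], zeph : <e,<t,<t,t>>> takes tifn : e, giving <t,<t,t>>.
At [[wug crax] [tifn zeph]], [tifn zeph] : <t,<t,t>> takes [wug crax] : t, giving <t,t>.
At [[[wug crax] [tifn zeph]] brell], brell : <<t,t>,<e,<t,t>>> takes [[wug crax] [tifn zeph]] : <t,t>, giving <e,<t,t>>.
[blicket [[[wug crax] [tifn zeph]] brell]]: <t,<e,t>> and <e,<t,t>> cannot combine by function application — type clash.

undefined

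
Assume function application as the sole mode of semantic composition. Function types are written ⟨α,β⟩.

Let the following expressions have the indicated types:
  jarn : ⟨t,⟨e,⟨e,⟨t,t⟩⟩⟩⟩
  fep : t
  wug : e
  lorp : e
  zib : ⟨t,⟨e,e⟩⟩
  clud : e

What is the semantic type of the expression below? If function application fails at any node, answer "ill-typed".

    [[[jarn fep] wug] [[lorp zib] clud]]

ill-typed

[jarn fep]: functor jarn : ⟨t,⟨e,⟨e,⟨t,t⟩⟩⟩⟩, argument fep : t; result ⟨e,⟨e,⟨t,t⟩⟩⟩.
[[jarn fep] wug]: functor [jarn fep] : ⟨e,⟨e,⟨t,t⟩⟩⟩, argument wug : e; result ⟨e,⟨t,t⟩⟩.
At [lorp zib]: neither e nor ⟨t,⟨e,e⟩⟩ can take the other as argument; the node is ill-typed.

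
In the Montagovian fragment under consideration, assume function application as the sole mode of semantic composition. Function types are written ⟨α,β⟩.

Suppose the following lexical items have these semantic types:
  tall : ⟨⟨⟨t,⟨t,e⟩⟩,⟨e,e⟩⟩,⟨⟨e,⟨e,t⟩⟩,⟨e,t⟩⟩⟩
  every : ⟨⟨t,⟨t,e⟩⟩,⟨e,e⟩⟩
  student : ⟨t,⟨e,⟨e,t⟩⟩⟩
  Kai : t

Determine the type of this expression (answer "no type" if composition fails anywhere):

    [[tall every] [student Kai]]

[tall every]: ⟨⟨⟨t,⟨t,e⟩⟩,⟨e,e⟩⟩,⟨⟨e,⟨e,t⟩⟩,⟨e,t⟩⟩⟩ applied to ⟨⟨t,⟨t,e⟩⟩,⟨e,e⟩⟩ yields ⟨⟨e,⟨e,t⟩⟩,⟨e,t⟩⟩.
[student Kai]: ⟨t,⟨e,⟨e,t⟩⟩⟩ applied to t yields ⟨e,⟨e,t⟩⟩.
[[tall every] [student Kai]]: ⟨⟨e,⟨e,t⟩⟩,⟨e,t⟩⟩ applied to ⟨e,⟨e,t⟩⟩ yields ⟨e,t⟩.

⟨e,t⟩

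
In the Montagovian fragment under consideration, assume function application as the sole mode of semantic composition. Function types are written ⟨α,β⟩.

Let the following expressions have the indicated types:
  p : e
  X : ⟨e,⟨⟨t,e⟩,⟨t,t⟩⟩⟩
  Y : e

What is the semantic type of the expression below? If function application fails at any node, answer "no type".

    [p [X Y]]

[X Y]: ⟨e,⟨⟨t,e⟩,⟨t,t⟩⟩⟩ applied to e yields ⟨⟨t,e⟩,⟨t,t⟩⟩.
[p [X Y]]: e and ⟨⟨t,e⟩,⟨t,t⟩⟩ cannot combine by function application — type clash.

no type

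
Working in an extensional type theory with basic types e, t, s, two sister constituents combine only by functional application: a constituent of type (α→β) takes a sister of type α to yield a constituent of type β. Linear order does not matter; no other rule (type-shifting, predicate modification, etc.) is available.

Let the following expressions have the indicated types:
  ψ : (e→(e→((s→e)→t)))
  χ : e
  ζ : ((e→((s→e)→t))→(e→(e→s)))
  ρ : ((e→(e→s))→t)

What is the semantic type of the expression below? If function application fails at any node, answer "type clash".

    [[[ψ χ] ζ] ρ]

[ψ χ]: functor ψ : (e→(e→((s→e)→t))), argument χ : e; result (e→((s→e)→t)).
[[ψ χ] ζ]: functor ζ : ((e→((s→e)→t))→(e→(e→s))), argument [ψ χ] : (e→((s→e)→t)); result (e→(e→s)).
[[[ψ χ] ζ] ρ]: functor ρ : ((e→(e→s))→t), argument [[ψ χ] ζ] : (e→(e→s)); result t.

t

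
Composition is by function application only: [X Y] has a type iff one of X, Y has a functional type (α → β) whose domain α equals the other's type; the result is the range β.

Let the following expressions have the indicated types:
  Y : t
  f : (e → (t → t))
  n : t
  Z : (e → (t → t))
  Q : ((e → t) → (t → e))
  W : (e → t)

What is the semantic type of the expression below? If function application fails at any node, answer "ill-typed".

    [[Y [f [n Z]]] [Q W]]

[n Z]: t with (e → (t → t)) — neither is a function whose domain matches the other; composition fails here.

ill-typed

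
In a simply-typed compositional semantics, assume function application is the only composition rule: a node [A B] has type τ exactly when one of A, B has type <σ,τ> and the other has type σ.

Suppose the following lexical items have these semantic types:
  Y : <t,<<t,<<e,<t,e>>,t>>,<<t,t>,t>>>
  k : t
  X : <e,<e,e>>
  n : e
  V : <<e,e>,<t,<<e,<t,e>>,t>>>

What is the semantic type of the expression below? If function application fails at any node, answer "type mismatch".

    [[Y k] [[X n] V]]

[Y k]: Y is <t,<<t,<<e,<t,e>>,t>>,<<t,t>,t>>>, k is t; result <<t,<<e,<t,e>>,t>>,<<t,t>,t>>.
[X n]: X is <e,<e,e>>, n is e; result <e,e>.
[[X n] V]: V is <<e,e>,<t,<<e,<t,e>>,t>>>, [X n] is <e,e>; result <t,<<e,<t,e>>,t>>.
[[Y k] [[X n] V]]: [Y k] is <<t,<<e,<t,e>>,t>>,<<t,t>,t>>, [[X n] V] is <t,<<e,<t,e>>,t>>; result <<t,t>,t>.

<<t,t>,t>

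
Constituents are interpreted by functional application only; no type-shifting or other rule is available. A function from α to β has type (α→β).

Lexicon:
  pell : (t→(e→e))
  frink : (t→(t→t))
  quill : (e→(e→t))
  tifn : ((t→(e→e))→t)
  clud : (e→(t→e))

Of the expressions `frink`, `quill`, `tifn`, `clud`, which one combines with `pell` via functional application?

frink : (t→(t→t)) — no; pell wants t, and frink wants t.
quill : (e→(e→t)) — no; pell wants t, and quill wants e.
tifn — combines: tifn : ((t→(e→e))→t) takes pell : (t→(e→e)) as argument, giving t.
clud : (e→(t→e)) — no; pell wants t, and clud wants e.

tifn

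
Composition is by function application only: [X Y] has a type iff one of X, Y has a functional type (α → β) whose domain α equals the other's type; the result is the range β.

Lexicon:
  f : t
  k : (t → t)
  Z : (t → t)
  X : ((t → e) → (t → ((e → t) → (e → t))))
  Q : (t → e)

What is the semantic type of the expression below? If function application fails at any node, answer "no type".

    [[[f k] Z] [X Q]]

[f k]: functor k : (t → t), argument f : t; result t.
[[f k] Z]: functor Z : (t → t), argument [f k] : t; result t.
[X Q]: functor X : ((t → e) → (t → ((e → t) → (e → t)))), argument Q : (t → e); result (t → ((e → t) → (e → t))).
[[[f k] Z] [X Q]]: functor [X Q] : (t → ((e → t) → (e → t))), argument [[f k] Z] : t; result ((e → t) → (e → t)).

((e → t) → (e → t))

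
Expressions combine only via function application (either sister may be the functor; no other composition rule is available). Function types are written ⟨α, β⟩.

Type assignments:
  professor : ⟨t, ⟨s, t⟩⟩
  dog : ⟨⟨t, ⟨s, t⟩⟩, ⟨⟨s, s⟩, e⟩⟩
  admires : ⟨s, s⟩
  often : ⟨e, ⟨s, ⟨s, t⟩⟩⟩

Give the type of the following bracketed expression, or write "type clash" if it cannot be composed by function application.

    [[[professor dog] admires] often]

⟨s, ⟨s, t⟩⟩

[professor dog]: ⟨⟨t, ⟨s, t⟩⟩, ⟨⟨s, s⟩, e⟩⟩ applied to ⟨t, ⟨s, t⟩⟩ yields ⟨⟨s, s⟩, e⟩.
[[professor dog] admires]: ⟨⟨s, s⟩, e⟩ applied to ⟨s, s⟩ yields e.
[[[professor dog] admires] often]: ⟨e, ⟨s, ⟨s, t⟩⟩⟩ applied to e yields ⟨s, ⟨s, t⟩⟩.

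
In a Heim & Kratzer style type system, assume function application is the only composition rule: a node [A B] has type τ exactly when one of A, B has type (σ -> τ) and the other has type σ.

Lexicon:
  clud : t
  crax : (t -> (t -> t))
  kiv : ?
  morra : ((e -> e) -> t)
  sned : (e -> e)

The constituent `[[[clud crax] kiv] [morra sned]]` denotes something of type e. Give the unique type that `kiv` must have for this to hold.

[[[clud crax] kiv] [morra sned]] is required to be e. [morra sned] : t cannot yield e as functor, so [[clud crax] kiv] : (t -> e).
[[clud crax] kiv] is required to be (t -> e). [clud crax] : (t -> t) cannot yield (t -> e) as functor, so kiv : ((t -> t) -> (t -> e)).

((t -> t) -> (t -> e))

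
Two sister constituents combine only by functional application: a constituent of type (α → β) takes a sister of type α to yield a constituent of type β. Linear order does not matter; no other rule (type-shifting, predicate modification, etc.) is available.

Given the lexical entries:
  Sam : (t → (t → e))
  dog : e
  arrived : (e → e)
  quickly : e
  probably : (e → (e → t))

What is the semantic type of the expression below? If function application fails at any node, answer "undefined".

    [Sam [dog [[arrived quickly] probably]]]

At [arrived quickly], arrived : (e → e) takes quickly : e, giving e.
At [[arrived quickly] probably], probably : (e → (e → t)) takes [arrived quickly] : e, giving (e → t).
At [dog [[arrived quickly] probably]], [[arrived quickly] probably] : (e → t) takes dog : e, giving t.
At [Sam [dog [[arrived quickly] probably]]], Sam : (t → (t → e)) takes [dog [[arrived quickly] probably]] : t, giving (t → e).

(t → e)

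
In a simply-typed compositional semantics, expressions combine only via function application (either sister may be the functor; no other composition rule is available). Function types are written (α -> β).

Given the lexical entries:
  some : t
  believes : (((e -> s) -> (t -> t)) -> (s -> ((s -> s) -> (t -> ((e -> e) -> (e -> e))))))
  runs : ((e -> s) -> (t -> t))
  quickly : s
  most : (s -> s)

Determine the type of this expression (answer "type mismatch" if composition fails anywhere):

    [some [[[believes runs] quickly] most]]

((e -> e) -> (e -> e))

[believes runs] — believes of type (((e -> s) -> (t -> t)) -> (s -> ((s -> s) -> (t -> ((e -> e) -> (e -> e)))))) combines with runs of type ((e -> s) -> (t -> t)): type (s -> ((s -> s) -> (t -> ((e -> e) -> (e -> e))))).
[[believes runs] quickly] — [believes runs] of type (s -> ((s -> s) -> (t -> ((e -> e) -> (e -> e))))) combines with quickly of type s: type ((s -> s) -> (t -> ((e -> e) -> (e -> e)))).
[[[believes runs] quickly] most] — [[believes runs] quickly] of type ((s -> s) -> (t -> ((e -> e) -> (e -> e)))) combines with most of type (s -> s): type (t -> ((e -> e) -> (e -> e))).
[some [[[believes runs] quickly] most]] — [[[believes runs] quickly] most] of type (t -> ((e -> e) -> (e -> e))) combines with some of type t: type ((e -> e) -> (e -> e)).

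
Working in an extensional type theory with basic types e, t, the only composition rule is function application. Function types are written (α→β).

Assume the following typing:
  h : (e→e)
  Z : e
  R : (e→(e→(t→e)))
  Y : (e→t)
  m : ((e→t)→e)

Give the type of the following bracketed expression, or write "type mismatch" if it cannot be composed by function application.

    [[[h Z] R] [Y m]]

(t→e)

At [h Z], h : (e→e) takes Z : e, giving e.
At [[h Z] R], R : (e→(e→(t→e))) takes [h Z] : e, giving (e→(t→e)).
At [Y m], m : ((e→t)→e) takes Y : (e→t), giving e.
At [[[h Z] R] [Y m]], [[h Z] R] : (e→(t→e)) takes [Y m] : e, giving (t→e).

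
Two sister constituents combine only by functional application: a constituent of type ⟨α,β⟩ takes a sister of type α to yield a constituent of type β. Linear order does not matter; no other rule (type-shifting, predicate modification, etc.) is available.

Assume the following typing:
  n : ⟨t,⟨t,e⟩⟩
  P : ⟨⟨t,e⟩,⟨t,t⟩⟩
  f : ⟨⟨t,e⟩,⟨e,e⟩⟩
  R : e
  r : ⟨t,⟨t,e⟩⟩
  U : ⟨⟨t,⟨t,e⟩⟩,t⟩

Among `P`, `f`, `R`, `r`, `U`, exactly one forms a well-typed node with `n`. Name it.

P : ⟨⟨t,e⟩,⟨t,t⟩⟩ — does not combine with n.
f : ⟨⟨t,e⟩,⟨e,e⟩⟩ — does not combine with n.
R : e — does not combine with n.
r : ⟨t,⟨t,e⟩⟩ — does not combine with n.
U — combines: U : ⟨⟨t,⟨t,e⟩⟩,t⟩ takes n : ⟨t,⟨t,e⟩⟩ as argument, giving t.

U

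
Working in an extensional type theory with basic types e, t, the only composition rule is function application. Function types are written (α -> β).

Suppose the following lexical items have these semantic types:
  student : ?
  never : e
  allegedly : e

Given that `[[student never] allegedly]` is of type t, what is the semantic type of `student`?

For [[student never] allegedly] to have type t with allegedly of type e, [student never] must be the function: [student never] : (e -> t).
For [student never] to have type (e -> t) with never of type e, student must be the function: student : (e -> (e -> t)).

(e -> (e -> t))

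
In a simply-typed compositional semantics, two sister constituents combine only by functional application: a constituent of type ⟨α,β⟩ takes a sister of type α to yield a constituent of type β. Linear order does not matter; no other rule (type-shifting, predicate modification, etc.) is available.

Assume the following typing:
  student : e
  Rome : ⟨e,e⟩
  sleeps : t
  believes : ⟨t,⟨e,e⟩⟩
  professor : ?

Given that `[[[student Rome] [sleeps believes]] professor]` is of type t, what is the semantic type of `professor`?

[[[student Rome] [sleeps believes]] professor] is required to be t. [[student Rome] [sleeps believes]] : e cannot yield t as functor, so professor : ⟨e,t⟩.

⟨e,t⟩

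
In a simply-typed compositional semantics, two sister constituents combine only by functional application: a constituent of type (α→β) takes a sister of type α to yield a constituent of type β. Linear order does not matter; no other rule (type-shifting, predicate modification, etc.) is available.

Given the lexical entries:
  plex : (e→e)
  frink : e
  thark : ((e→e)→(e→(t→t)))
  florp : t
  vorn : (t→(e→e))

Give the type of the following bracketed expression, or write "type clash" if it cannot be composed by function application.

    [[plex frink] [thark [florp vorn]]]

(t→t)

[plex frink] — plex of type (e→e) combines with frink of type e: type e.
[florp vorn] — vorn of type (t→(e→e)) combines with florp of type t: type (e→e).
[thark [florp vorn]] — thark of type ((e→e)→(e→(t→t))) combines with [florp vorn] of type (e→e): type (e→(t→t)).
[[plex frink] [thark [florp vorn]]] — [thark [florp vorn]] of type (e→(t→t)) combines with [plex frink] of type e: type (t→t).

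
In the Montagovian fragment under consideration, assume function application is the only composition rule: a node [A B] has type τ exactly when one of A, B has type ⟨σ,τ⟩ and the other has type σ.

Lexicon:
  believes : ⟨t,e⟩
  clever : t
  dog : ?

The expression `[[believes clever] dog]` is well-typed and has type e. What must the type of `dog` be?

⟨e,e⟩

For [[believes clever] dog] to have type e with [believes clever] of type e, dog must be the function: dog : ⟨e,e⟩.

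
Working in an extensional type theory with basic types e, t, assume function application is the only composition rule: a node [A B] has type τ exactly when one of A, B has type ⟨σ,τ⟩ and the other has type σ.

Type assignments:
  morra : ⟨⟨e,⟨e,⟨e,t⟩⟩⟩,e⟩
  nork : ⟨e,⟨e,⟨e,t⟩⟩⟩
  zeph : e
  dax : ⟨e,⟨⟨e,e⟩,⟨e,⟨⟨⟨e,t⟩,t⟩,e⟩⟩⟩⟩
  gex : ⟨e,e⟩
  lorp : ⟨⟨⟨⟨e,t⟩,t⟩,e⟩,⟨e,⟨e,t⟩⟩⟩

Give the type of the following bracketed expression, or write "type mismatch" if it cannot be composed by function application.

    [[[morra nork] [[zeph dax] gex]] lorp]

⟨e,⟨e,t⟩⟩

At [morra nork], morra : ⟨⟨e,⟨e,⟨e,t⟩⟩⟩,e⟩ takes nork : ⟨e,⟨e,⟨e,t⟩⟩⟩, giving e.
At [zeph dax], dax : ⟨e,⟨⟨e,e⟩,⟨e,⟨⟨⟨e,t⟩,t⟩,e⟩⟩⟩⟩ takes zeph : e, giving ⟨⟨e,e⟩,⟨e,⟨⟨⟨e,t⟩,t⟩,e⟩⟩⟩.
At [[zeph dax] gex], [zeph dax] : ⟨⟨e,e⟩,⟨e,⟨⟨⟨e,t⟩,t⟩,e⟩⟩⟩ takes gex : ⟨e,e⟩, giving ⟨e,⟨⟨⟨e,t⟩,t⟩,e⟩⟩.
At [[morra nork] [[zeph dax] gex]], [[zeph dax] gex] : ⟨e,⟨⟨⟨e,t⟩,t⟩,e⟩⟩ takes [morra nork] : e, giving ⟨⟨⟨e,t⟩,t⟩,e⟩.
At [[[morra nork] [[zeph dax] gex]] lorp], lorp : ⟨⟨⟨⟨e,t⟩,t⟩,e⟩,⟨e,⟨e,t⟩⟩⟩ takes [[morra nork] [[zeph dax] gex]] : ⟨⟨⟨e,t⟩,t⟩,e⟩, giving ⟨e,⟨e,t⟩⟩.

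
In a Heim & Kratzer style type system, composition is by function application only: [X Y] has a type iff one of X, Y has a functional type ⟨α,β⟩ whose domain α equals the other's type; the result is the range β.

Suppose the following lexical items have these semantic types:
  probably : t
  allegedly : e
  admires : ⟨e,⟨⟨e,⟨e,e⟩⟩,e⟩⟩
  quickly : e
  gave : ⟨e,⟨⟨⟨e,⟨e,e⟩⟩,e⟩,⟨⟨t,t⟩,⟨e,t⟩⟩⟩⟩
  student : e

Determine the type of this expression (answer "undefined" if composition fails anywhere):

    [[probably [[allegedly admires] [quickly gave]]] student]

undefined

[allegedly admires]: functor admires : ⟨e,⟨⟨e,⟨e,e⟩⟩,e⟩⟩, argument allegedly : e; result ⟨⟨e,⟨e,e⟩⟩,e⟩.
[quickly gave]: functor gave : ⟨e,⟨⟨⟨e,⟨e,e⟩⟩,e⟩,⟨⟨t,t⟩,⟨e,t⟩⟩⟩⟩, argument quickly : e; result ⟨⟨⟨e,⟨e,e⟩⟩,e⟩,⟨⟨t,t⟩,⟨e,t⟩⟩⟩.
[[allegedly admires] [quickly gave]]: functor [quickly gave] : ⟨⟨⟨e,⟨e,e⟩⟩,e⟩,⟨⟨t,t⟩,⟨e,t⟩⟩⟩, argument [allegedly admires] : ⟨⟨e,⟨e,e⟩⟩,e⟩; result ⟨⟨t,t⟩,⟨e,t⟩⟩.
At [probably [[allegedly admires] [quickly gave]]]: neither t nor ⟨⟨t,t⟩,⟨e,t⟩⟩ can take the other as argument; the node is ill-typed.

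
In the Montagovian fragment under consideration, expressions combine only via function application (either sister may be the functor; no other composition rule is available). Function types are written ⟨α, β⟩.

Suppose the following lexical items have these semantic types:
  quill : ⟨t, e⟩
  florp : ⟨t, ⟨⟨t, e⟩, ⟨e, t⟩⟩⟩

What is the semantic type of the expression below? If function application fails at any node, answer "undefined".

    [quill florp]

undefined

[quill florp]: ⟨t, e⟩ with ⟨t, ⟨⟨t, e⟩, ⟨e, t⟩⟩⟩ — neither is a function whose domain matches the other; composition fails here.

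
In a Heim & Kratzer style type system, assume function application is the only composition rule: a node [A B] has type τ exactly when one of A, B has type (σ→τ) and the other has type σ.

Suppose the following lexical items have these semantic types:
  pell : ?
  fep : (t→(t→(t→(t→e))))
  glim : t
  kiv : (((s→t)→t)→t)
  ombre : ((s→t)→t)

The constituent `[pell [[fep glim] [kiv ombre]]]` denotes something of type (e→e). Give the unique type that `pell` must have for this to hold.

[pell [[fep glim] [kiv ombre]]] must have type (e→e). The sister [[fep glim] [kiv ombre]] has type (t→(t→e)); that is not a function onto (e→e), so pell must be the functor, of type ((t→(t→e))→(e→e)).

((t→(t→e))→(e→e))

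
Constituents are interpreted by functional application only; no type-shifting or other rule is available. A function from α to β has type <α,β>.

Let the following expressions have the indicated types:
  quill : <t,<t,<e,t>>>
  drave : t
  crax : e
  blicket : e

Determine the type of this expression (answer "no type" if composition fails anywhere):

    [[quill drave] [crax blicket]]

At [quill drave], quill : <t,<t,<e,t>>> takes drave : t, giving <t,<e,t>>.
[crax blicket]: e with e — neither is a function whose domain matches the other; composition fails here.

no type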